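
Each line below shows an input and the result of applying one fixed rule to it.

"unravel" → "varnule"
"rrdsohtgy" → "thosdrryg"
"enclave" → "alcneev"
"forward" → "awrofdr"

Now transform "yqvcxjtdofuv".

fodtjxcvqyvu

Each output is the input with this applied: reverse the string, then move the first 2 characters to the end (rotate left by 2).
"yqvcxjtdofuv" → "vufodtjxcvqy" → "fodtjxcvqyvu".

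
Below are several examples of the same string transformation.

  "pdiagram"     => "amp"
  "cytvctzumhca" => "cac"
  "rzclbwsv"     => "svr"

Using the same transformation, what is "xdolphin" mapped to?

The pattern: move the last 2 characters to the front (rotate right by 2), then keep only the first 3 characters.
"xdolphin" → "inxdolph" → "inx".

inx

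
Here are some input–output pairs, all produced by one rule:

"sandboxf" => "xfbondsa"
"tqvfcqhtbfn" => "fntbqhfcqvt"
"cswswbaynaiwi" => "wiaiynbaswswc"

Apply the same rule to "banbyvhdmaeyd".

Looking at the pairs, the operation is to reverse the string, then swap each adjacent pair of characters (1↔2, 3↔4, ...).
Starting from "banbyvhdmaeyd": after the first operation, "dyeamdhvybnab"; after the second, "ydaedmvhbyanb".

ydaedmvhbyanb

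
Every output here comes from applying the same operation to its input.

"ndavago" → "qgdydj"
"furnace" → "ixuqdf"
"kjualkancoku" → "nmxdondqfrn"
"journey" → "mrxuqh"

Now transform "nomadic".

qrpdgl

Each output is the input with this applied: delete the last character, then shift every letter 3 places forward in the alphabet (wrapping around).
On "nomadic" that produces "qrpdgl".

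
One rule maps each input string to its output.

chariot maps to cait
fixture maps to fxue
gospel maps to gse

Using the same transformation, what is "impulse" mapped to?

iple

In each case the input is transformed by: keep every other character starting from the first (positions 1st, 3rd, 5th, ...).
Applying that to "impulse" gives "iple".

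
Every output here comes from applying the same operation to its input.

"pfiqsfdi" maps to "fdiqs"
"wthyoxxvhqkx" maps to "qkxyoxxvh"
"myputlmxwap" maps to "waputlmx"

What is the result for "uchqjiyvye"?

Looking at the pairs, the operation is to delete the first 3 characters, then move the last 3 characters to the front (rotate right by 3).
On "uchqjiyvye": the first step gives "qjiyvye", and the second then gives "vyeqjiy".

vyeqjiy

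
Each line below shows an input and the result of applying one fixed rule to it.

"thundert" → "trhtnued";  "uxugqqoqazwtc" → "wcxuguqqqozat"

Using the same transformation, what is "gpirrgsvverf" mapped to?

frpgrigrvsev

The rule is to swap each adjacent pair of characters (1↔2, 3↔4, ...), then move the last 2 characters to the front (rotate right by 2).
Starting from "gpirrgsvverf": after the first operation, "pgrigrvsevfr"; after the second, "frpgrigrvsev".
(Check on "uxugqqoqazwtc": → "xuguqqqozatwc" → "wcxuguqqqozat" ✓)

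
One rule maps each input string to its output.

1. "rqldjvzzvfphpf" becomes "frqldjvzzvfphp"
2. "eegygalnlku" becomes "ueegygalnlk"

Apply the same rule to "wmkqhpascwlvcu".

What's happening: move the last character to the front.
For "wmkqhpascwlvcu" the result is "uwmkqhpascwlvc".

uwmkqhpascwlvc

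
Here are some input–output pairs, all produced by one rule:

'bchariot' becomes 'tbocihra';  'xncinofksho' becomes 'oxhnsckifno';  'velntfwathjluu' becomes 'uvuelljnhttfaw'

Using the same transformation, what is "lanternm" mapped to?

Looking at the pairs, the operation is to take characters alternately from the front and the back (1st, last, 2nd, 2nd-last, ...), then swap each adjacent pair of characters (1↔2, 3↔4, ...).
Applying both steps to "lanternm": "lmannrte", then "mlnarnet".

mlnarnet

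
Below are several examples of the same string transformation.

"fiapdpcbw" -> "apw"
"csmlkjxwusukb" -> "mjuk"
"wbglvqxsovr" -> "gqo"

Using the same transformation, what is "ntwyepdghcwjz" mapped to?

Each output is the input with this applied: keep one character in every 3, starting at position 3 (positions 3rd, 6th, 9th, ...).
Applying that to "ntwyepdghcwjz" gives "wphj".

wphj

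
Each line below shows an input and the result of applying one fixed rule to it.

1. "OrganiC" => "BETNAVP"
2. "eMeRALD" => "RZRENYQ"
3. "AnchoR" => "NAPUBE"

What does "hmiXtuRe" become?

UZVKGHER

The pattern: shift every letter 13 places forward in the alphabet (wrapping around) — i.e. ROT13, then convert every letter to uppercase.
"hmiXtuRe" → "uzvKghEr" → "UZVKGHER".
(Check on "eMeRALD": → "rZrENYQ" → "RZRENYQ" ✓)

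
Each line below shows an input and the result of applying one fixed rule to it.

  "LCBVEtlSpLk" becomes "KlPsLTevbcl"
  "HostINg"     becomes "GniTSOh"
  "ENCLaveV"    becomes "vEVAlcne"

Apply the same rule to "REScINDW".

The transformation: reverse the string, then flip the case of every letter.
On "REScINDW": the first step gives "WDNIcSER", and the second then gives "wdniCser".

wdniCser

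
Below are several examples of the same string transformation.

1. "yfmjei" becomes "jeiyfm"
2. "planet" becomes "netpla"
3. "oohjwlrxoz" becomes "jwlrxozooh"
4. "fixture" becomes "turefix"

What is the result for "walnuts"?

nutswal

The transformation: move the first 3 characters to the end (rotate left by 3).
On "walnuts" that produces "nutswal".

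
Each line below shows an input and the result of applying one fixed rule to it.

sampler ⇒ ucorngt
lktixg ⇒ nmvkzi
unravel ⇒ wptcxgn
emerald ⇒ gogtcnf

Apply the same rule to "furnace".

The rule is to shift every letter 2 places forward in the alphabet (wrapping around).
For "furnace" the result is "hwtpceg".

hwtpceg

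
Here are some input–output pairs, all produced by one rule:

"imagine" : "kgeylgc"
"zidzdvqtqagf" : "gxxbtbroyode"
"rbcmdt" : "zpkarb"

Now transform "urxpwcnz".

Rule — swap each adjacent pair of characters (1↔2, 3↔4, ...), then shift every letter 2 places backward in the alphabet (wrapping around).
So "urxpwcnz" becomes "psnvauxl".

psnvauxl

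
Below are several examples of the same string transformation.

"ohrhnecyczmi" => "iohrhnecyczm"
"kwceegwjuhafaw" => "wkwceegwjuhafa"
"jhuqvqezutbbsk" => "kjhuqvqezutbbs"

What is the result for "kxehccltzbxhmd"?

dkxehccltzbxhm

What's happening: move the last character to the front.
On "kxehccltzbxhmd" that produces "dkxehccltzbxhm".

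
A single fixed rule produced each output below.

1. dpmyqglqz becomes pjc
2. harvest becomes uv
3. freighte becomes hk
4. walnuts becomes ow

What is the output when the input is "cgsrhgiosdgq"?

In each case the input is transformed by: keep one character in every 3, starting at position 3 (positions 3rd, 6th, 9th, ...), then shift every letter 3 places forward in the alphabet (wrapping around).
"cgsrhgiosdgq" → "vjvt".

vjvt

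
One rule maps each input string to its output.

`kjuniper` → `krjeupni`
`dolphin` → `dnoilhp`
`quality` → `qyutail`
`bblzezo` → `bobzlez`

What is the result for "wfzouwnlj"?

wjflznowu

The transformation: take characters alternately from the front and the back (1st, last, 2nd, 2nd-last, ...).
On "wfzouwnlj" that produces "wjflznowu".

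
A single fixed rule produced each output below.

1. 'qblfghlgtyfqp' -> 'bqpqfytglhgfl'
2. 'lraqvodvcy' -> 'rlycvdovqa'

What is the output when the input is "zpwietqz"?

In each case the input is transformed by: move the first 2 characters to the end (rotate left by 2), then reverse the string.
On "zpwietqz": the first step gives "wietqzzp", and the second then gives "pzzqteiw".

pzzqteiw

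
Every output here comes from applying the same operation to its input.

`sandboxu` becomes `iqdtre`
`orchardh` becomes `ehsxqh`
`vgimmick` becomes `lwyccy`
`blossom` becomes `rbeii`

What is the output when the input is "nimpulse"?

dycfkb

Looking at the pairs, the operation is to delete the last 2 characters, then shift every letter 10 places backward in the alphabet (wrapping around).
Working it through for "nimpulse": intermediate "nimpul", final "dycfkb".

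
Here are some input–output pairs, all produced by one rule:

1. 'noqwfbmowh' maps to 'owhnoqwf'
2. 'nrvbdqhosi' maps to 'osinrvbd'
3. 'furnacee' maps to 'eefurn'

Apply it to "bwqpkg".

The pattern: swap the front and back halves of the string, then delete the first 2 characters.
Working it through for "bwqpkg": intermediate "pkgbwq", final "gbwq".
(Check on "furnacee": → "aceefurn" → "eefurn" ✓)

gbwq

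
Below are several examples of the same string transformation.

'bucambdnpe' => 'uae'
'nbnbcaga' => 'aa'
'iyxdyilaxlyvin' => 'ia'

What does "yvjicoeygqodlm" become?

Each output is the input with this applied: keep every other character starting from the second (positions 2nd, 4th, 6th, ...), then keep only the vowels.
Applying both steps to "yvjicoeygqodlm": "vioyqdm", then "io".

io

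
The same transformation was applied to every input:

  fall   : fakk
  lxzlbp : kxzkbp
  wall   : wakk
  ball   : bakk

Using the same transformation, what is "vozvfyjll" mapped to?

Looking at the pairs, the operation is to replace every "l" with "k".
Applying that to "vozvfyjll" gives "vozvfyjkk".

vozvfyjkk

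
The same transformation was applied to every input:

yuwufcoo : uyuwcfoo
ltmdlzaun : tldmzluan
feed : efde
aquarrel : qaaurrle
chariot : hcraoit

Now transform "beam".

ebma

Looking at the pairs, the operation is to swap each adjacent pair of characters (1↔2, 3↔4, ...).
So "beam" becomes "ebma".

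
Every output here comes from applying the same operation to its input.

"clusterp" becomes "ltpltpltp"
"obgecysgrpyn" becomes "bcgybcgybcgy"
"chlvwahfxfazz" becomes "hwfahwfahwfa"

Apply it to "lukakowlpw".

ukluklukl

In each case the input is transformed by: keep one character in every 3, starting at position 2 (positions 2nd, 5th, 8th, ...), then write the whole string 3 times in a row.
On "lukakowlpw": the first step gives "ukl", and the second then gives "ukluklukl".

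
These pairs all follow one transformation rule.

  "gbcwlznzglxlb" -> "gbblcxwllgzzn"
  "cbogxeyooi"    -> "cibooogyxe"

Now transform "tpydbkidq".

tqpdyidkb

The rule is to take characters alternately from the front and the back (1st, last, 2nd, 2nd-last, ...).
On "tpydbkidq" that produces "tqpdyidkb".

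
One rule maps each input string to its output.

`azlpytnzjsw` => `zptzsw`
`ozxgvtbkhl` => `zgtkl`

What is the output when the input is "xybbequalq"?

The rule is to swap each adjacent pair of characters (1↔2, 3↔4, ...), then keep every other character starting from the first (positions 1st, 3rd, 5th, ...).
"xybbequalq" → "yxbbqeauql" → "ybqaq".
(Check on "azlpytnzjsw": → "zapltyznsjw" → "zptzsw" ✓)

ybqaq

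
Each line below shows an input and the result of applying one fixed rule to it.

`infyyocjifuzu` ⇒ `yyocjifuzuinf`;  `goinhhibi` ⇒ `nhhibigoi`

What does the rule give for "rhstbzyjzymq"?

tbzyjzymqrhs

In each case the input is transformed by: move the first 3 characters to the end (rotate left by 3).
For "rhstbzyjzymq" the result is "tbzyjzymqrhs".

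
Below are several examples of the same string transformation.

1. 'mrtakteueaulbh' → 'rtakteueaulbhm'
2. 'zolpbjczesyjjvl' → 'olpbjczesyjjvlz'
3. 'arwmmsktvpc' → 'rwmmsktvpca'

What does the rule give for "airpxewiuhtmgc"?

irpxewiuhtmgca

Rule — move the first character to the end.
"airpxewiuhtmgc" → "irpxewiuhtmgca".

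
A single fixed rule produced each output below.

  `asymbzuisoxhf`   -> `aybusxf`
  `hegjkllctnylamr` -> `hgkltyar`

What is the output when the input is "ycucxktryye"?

Rule — keep every other character starting from the first (positions 1st, 3rd, 5th, ...).
"ycucxktryye" → "yuxtye".

yuxtye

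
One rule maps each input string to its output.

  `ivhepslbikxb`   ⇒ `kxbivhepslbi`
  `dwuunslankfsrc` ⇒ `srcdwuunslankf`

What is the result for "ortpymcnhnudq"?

The transformation: move the last 3 characters to the front (rotate right by 3).
"ortpymcnhnudq" → "udqortpymcnhn".

udqortpymcnhn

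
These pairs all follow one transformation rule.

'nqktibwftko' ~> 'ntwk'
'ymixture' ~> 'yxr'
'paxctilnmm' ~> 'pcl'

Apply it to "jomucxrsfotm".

Each output is the input with this applied: delete the last character, then keep one character in every 3, starting at position 1 (positions 1st, 4th, 7th, ...).
"jomucxrsfotm" → "jomucxrsfot" → "juro".
(Check on "nqktibwftko": → "nqktibwftk" → "ntwk" ✓)

juro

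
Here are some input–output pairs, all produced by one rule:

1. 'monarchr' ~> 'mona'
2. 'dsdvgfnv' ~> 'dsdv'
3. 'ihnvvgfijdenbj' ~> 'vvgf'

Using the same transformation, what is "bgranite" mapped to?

What's happening: swap the front and back halves of the string, then keep only the last 4 characters.
"bgranite" → "nitebgra" → "bgra".

bgra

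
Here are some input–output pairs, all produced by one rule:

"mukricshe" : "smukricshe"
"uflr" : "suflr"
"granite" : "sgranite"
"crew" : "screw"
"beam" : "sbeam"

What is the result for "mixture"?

smixture

The transformation: prepend "s".
For "mixture" the result is "smixture".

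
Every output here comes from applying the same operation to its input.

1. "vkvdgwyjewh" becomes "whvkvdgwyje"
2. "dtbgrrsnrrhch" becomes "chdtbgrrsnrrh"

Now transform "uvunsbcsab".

abuvunsbcs

What's happening: move the last 2 characters to the front (rotate right by 2).
Applying that to "uvunsbcsab" gives "abuvunsbcs".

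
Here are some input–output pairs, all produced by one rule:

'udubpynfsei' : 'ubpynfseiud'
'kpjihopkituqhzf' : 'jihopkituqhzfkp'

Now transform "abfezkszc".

fezkszcab

Each output is the input with this applied: move the first 2 characters to the end (rotate left by 2).
Doing the same to "abfezkszc": "fezkszcab".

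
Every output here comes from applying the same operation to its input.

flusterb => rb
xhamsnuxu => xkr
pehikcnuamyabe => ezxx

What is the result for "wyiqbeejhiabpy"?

fbey

What's happening: shift every letter 3 places backward in the alphabet (wrapping around), then keep one character in every 3, starting at position 3 (positions 3rd, 6th, 9th, ...).
Working it through for "wyiqbeejhiabpy": intermediate "tvfnybbgefxymv", final "fbey".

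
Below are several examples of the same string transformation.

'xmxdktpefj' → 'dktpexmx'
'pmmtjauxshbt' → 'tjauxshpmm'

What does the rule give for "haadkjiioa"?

The pattern: delete the last 2 characters, then move the first 3 characters to the end (rotate left by 3).
So "haadkjiioa" becomes "dkjiihaa".

dkjiihaa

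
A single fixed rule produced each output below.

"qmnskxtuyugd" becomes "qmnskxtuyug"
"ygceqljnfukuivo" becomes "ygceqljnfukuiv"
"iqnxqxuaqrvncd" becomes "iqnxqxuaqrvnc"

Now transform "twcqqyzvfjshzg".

twcqqyzvfjshz

The pattern: delete the last character.
Applying that to "twcqqyzvfjshzg" gives "twcqqyzvfjshz".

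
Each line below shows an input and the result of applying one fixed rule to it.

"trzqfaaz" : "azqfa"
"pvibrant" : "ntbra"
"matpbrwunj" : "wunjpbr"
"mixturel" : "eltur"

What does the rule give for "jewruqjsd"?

What's happening: delete the first 3 characters, then move the first 3 characters to the end (rotate left by 3).
"jewruqjsd" → "ruqjsd" → "jsdruq".
(Check on "mixturel": → "turel" → "eltur" ✓)

jsdruq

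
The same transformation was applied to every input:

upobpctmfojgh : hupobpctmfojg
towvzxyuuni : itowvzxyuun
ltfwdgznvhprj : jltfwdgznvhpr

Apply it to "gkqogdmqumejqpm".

What's happening: move the last character to the front.
Doing the same to "gkqogdmqumejqpm": "mgkqogdmqumejqp".

mgkqogdmqumejqp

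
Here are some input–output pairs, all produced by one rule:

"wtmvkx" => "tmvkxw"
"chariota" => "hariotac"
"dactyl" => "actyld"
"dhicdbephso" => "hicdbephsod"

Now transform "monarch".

onarchm

Each output is the input with this applied: move the first character to the end.
Doing the same to "monarch": "onarchm".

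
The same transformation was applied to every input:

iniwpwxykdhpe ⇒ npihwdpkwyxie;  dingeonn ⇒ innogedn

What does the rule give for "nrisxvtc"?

rtivsxnc

The transformation: take characters alternately from the front and the back (1st, last, 2nd, 2nd-last, ...), then move the first 2 characters to the end (rotate left by 2).
Applying both steps to "nrisxvtc": "ncrtivsx", then "rtivsxnc".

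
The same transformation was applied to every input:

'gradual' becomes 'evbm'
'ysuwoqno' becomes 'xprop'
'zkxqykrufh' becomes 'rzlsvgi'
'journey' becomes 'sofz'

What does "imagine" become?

Each output is the input with this applied: shift every letter 1 place forward in the alphabet (wrapping around), then delete the first 3 characters.
"imagine" → "jnbhjof" → "hjof".

hjof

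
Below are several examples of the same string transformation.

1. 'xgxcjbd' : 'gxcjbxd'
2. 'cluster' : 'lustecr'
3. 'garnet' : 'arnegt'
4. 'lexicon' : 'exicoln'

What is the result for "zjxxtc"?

jxxtzc

What's happening: swap the first and last characters, then move the first character to the end.
Starting from "zjxxtc": after the first operation, "cjxxtz"; after the second, "jxxtzc".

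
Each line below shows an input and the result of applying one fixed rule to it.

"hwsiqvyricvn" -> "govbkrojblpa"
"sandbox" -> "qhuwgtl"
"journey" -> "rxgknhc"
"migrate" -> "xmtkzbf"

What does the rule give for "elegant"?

The transformation: shift every letter 7 places backward in the alphabet (wrapping around), then reverse the string.
On "elegant": the first step gives "xexztgm", and the second then gives "mgtzxex".
(Check on "migrate": → "fbzktmx" → "xmtkzbf" ✓)

mgtzxex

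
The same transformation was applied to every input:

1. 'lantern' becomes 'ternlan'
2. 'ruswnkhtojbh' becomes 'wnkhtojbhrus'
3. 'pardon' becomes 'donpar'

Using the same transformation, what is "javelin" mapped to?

elinjav

What's happening: move the first 3 characters to the end (rotate left by 3).
For "javelin" the result is "elinjav".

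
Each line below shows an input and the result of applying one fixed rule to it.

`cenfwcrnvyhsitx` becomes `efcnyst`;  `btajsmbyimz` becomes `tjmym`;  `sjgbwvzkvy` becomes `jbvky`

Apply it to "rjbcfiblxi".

jcili

Looking at the pairs, the operation is to keep every other character starting from the second (positions 2nd, 4th, 6th, ...).
On "rjbcfiblxi" that produces "jcili".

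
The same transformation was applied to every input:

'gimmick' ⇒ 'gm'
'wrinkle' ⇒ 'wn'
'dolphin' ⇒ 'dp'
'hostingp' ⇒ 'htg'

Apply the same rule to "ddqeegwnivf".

dewv

The pattern: move the last character to the front, then keep one character in every 3, starting at position 2 (positions 2nd, 5th, 8th, ...).
On "ddqeegwnivf": the first step gives "fddqeegwniv", and the second then gives "dewv".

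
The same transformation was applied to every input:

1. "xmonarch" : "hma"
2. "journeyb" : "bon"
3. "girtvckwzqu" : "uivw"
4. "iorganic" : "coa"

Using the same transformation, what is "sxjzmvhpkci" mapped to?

The rule is to keep one character in every 3, starting at position 2 (positions 2nd, 5th, 8th, ...), then move the last character to the front.
On "sxjzmvhpkci": the first step gives "xmpi", and the second then gives "ixmp".

ixmp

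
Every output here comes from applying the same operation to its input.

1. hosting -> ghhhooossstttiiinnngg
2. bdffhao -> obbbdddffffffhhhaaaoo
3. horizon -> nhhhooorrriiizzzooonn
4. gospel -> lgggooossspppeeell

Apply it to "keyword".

dkkkeeeyyywwwooorrrdd

The transformation: repeat every character 3 times, then move the last character to the front.
Starting from "keyword": after the first operation, "kkkeeeyyywwwooorrrddd"; after the second, "dkkkeeeyyywwwooorrrdd".
(Check on "bdffhao": → "bbbdddffffffhhhaaaooo" → "obbbdddffffffhhhaaaoo" ✓)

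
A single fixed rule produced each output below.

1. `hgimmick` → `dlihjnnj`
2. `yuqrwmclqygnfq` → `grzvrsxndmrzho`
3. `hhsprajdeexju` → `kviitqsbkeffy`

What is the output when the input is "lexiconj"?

The transformation: shift every letter 1 place forward in the alphabet (wrapping around), then move the last 2 characters to the front (rotate right by 2).
On "lexiconj": the first step gives "mfyjdpok", and the second then gives "okmfyjdp".

okmfyjdp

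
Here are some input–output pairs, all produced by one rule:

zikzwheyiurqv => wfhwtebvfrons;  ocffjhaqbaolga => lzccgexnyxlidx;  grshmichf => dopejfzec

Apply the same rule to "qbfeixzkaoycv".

nycbfuwhxlvzs

What's happening: shift every letter 3 places backward in the alphabet (wrapping around).
For "qbfeixzkaoycv" the result is "nycbfuwhxlvzs".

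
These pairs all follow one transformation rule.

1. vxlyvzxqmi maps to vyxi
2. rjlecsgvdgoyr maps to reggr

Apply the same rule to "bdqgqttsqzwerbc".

bgtzr

What's happening: keep one character in every 3, starting at position 1 (positions 1st, 4th, 7th, ...).
Applying that to "bdqgqttsqzwerbc" gives "bgtzr".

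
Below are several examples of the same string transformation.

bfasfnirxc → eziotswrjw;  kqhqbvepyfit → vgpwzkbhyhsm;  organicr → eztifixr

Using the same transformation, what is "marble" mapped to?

The transformation: swap the front and back halves of the string, then shift every letter 9 places backward in the alphabet (wrapping around).
Starting from "marble": after the first operation, "blemar"; after the second, "scvdri".

scvdri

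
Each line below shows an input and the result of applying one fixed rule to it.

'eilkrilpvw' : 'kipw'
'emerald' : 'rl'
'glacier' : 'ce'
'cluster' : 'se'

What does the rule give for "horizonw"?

In each case the input is transformed by: keep every other character starting from the second (positions 2nd, 4th, 6th, ...), then delete the first character.
"horizonw" → "oiow" → "iow".

iow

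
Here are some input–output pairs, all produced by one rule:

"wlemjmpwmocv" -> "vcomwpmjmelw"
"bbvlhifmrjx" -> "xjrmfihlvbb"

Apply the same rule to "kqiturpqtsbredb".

The pattern: reverse the string.
Doing the same to "kqiturpqtsbredb": "bderbstqprutiqk".

bderbstqprutiqk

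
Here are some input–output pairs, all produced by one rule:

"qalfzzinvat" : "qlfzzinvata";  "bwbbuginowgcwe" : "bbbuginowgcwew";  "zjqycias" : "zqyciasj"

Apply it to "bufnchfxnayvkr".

Rule — move the first character to the end, then swap the first and last characters.
Starting from "bufnchfxnayvkr": after the first operation, "ufnchfxnayvkrb"; after the second, "bfnchfxnayvkru".

bfnchfxnayvkru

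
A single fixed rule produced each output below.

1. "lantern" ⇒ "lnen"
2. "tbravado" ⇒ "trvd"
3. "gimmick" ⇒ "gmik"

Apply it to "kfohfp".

Looking at the pairs, the operation is to keep every other character starting from the first (positions 1st, 3rd, 5th, ...).
So "kfohfp" becomes "kof".

kof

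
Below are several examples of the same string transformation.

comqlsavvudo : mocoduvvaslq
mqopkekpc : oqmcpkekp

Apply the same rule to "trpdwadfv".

Each output is the input with this applied: move the first 3 characters to the end (rotate left by 3), then reverse the string.
"trpdwadfv" → "dwadfvtrp" → "prtvfdawd".
(Check on "mqopkekpc": → "pkekpcmqo" → "oqmcpkekp" ✓)

prtvfdawd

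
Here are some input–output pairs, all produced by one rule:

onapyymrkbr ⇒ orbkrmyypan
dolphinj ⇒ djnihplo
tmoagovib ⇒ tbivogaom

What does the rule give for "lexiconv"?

lvnocixe

The transformation: move the first character to the end, then reverse the string.
Starting from "lexiconv": after the first operation, "exiconvl"; after the second, "lvnocixe".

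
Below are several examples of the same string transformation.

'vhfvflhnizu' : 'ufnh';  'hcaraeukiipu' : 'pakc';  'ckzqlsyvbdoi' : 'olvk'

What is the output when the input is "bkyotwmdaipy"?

ptdk

Each output is the input with this applied: keep one character in every 3, starting at position 2 (positions 2nd, 5th, 8th, ...), then swap the first and last characters.
Applying both steps to "bkyotwmdaipy": "ktdp", then "ptdk".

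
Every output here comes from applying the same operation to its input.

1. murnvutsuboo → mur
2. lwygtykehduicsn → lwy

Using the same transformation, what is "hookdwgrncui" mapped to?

hoo

The rule is to keep only the first 3 characters.
Applying that to "hookdwgrncui" gives "hoo".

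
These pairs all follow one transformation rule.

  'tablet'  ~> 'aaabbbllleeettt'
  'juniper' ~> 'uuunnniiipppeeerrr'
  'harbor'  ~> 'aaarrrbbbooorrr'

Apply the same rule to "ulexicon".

llleeexxxiiicccooonnn

What's happening: delete the first character, then repeat every character 3 times.
Starting from "ulexicon": after the first operation, "lexicon"; after the second, "llleeexxxiiicccooonnn".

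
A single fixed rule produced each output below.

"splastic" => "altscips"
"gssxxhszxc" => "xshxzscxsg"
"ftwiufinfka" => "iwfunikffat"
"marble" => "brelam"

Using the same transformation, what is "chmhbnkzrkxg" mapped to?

In each case the input is transformed by: move the first 2 characters to the end (rotate left by 2), then swap each adjacent pair of characters (1↔2, 3↔4, ...).
For "chmhbnkzrkxg", step one produces "mhbnkzrkxgch"; step two turns that into "hmnbzkkrgxhc".

hmnbzkkrgxhc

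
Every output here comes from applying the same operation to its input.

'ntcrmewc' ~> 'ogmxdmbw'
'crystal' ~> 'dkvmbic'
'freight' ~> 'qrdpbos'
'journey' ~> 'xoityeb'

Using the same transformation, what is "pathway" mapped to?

gkizkdr

What's happening: move the last 3 characters to the front (rotate right by 3), then shift every letter 10 places forward in the alphabet (wrapping around).
Working it through for "pathway": intermediate "waypath", final "gkizkdr".
(Check on "crystal": → "talcrys" → "dkvmbic" ✓)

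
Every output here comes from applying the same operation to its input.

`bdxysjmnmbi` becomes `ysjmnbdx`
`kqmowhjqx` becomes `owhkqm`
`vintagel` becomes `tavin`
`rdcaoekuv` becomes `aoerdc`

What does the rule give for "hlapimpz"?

Rule — delete the last 3 characters, then move the first 3 characters to the end (rotate left by 3).
"hlapimpz" → "hlapi" → "pihla".

pihla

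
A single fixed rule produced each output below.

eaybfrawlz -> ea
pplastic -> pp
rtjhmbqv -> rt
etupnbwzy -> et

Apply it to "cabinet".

ca

The rule is to keep only the first 2 characters.
So "cabinet" becomes "ca".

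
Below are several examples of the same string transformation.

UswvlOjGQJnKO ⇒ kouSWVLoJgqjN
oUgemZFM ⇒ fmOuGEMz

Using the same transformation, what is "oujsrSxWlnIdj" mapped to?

DJOUJSRsXwLNi

In each case the input is transformed by: flip the case of every letter, then move the last 2 characters to the front (rotate right by 2).
"oujsrSxWlnIdj" → "OUJSRsXwLNiDJ" → "DJOUJSRsXwLNi".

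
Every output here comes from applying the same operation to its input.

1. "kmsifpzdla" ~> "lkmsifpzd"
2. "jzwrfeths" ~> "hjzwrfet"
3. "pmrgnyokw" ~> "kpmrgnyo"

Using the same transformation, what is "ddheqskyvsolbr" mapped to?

What's happening: delete the last character, then move the last character to the front.
Working it through for "ddheqskyvsolbr": intermediate "ddheqskyvsolb", final "bddheqskyvsol".
(Check on "pmrgnyokw": → "pmrgnyok" → "kpmrgnyo" ✓)

bddheqskyvsol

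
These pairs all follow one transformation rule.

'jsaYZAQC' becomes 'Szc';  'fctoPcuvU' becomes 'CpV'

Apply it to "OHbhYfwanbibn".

hyAI

Looking at the pairs, the operation is to keep one character in every 3, starting at position 2 (positions 2nd, 5th, 8th, ...), then flip the case of every letter.
Working it through for "OHbhYfwanbibn": intermediate "HYai", final "hyAI".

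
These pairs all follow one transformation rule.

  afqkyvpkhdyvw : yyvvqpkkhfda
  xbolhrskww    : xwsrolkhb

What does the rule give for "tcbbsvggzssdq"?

zvtsssggdcbb

Looking at the pairs, the operation is to delete the last character, then sort the characters into reverse alphabetical order.
"tcbbsvggzssdq" → "tcbbsvggzssd" → "zvtsssggdcbb".
(Check on "afqkyvpkhdyvw": → "afqkyvpkhdyv" → "yyvvqpkkhfda" ✓)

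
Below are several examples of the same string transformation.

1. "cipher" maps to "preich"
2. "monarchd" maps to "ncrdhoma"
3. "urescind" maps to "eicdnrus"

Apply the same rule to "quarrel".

The pattern: swap each adjacent pair of characters (1↔2, 3↔4, ...), then move the first 3 characters to the end (rotate left by 3).
Applying both steps to "quarrel": "uqraerl", then "aerluqr".

aerluqr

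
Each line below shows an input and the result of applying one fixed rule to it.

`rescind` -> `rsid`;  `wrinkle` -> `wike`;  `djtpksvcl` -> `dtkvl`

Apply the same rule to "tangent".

Each output is the input with this applied: keep every other character starting from the first (positions 1st, 3rd, 5th, ...).
Applying that to "tangent" gives "tnet".

tnet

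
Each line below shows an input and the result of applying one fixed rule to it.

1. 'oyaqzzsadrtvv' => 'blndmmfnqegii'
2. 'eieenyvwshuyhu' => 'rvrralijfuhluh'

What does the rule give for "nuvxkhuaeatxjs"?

What's happening: shift every letter 13 places forward in the alphabet (wrapping around) — i.e. ROT13.
So "nuvxkhuaeatxjs" becomes "ahikxuhnrngkwf".

ahikxuhnrngkwf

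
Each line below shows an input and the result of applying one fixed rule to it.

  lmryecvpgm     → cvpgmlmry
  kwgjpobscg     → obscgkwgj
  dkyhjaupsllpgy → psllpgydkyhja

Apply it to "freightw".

ghtwfre

What's happening: swap the front and back halves of the string, then delete the last character.
"freightw" → "ghtwfrei" → "ghtwfre".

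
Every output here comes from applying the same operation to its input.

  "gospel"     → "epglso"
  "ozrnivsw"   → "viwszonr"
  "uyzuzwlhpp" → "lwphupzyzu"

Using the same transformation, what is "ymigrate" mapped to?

aretmygi

The transformation: swap the front and back halves of the string, then swap each adjacent pair of characters (1↔2, 3↔4, ...).
Starting from "ymigrate": after the first operation, "rateymig"; after the second, "aretmygi".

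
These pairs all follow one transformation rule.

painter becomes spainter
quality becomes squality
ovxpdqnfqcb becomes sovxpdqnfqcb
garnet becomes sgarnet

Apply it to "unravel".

The rule is to prepend "s".
"unravel" → "sunravel".

sunravel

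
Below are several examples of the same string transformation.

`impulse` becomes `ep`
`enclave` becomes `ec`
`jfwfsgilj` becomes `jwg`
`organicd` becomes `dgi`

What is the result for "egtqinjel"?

ltn

What's happening: move the last 2 characters to the front (rotate right by 2), then keep one character in every 3, starting at position 2 (positions 2nd, 5th, 8th, ...).
"egtqinjel" → "elegtqinj" → "ltn".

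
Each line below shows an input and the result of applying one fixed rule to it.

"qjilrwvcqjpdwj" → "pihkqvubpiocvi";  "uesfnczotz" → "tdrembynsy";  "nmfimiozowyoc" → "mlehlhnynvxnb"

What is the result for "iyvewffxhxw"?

What's happening: shift every letter 1 place backward in the alphabet (wrapping around).
Applying that to "iyvewffxhxw" gives "hxudveewgwv".

hxudveewgwv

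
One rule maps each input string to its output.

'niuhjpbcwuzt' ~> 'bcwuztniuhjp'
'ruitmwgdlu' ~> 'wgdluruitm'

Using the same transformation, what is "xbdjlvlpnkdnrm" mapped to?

pnkdnrmxbdjlvl

In each case the input is transformed by: swap the front and back halves of the string.
On "xbdjlvlpnkdnrm" that produces "pnkdnrmxbdjlvl".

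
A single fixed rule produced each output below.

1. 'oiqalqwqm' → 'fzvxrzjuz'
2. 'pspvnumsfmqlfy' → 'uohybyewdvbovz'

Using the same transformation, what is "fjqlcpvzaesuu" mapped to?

bddoszulyeijn

In each case the input is transformed by: move the last 3 characters to the front (rotate right by 3), then shift every letter 9 places forward in the alphabet (wrapping around).
"fjqlcpvzaesuu" → "suufjqlcpvzae" → "bddoszulyeijn".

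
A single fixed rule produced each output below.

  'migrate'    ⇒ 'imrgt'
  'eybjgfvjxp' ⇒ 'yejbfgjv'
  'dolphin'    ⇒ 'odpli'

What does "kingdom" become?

ikgno

The transformation: swap each adjacent pair of characters (1↔2, 3↔4, ...), then delete the last 2 characters.
Applying both steps to "kingdom": "ikgnodm", then "ikgno".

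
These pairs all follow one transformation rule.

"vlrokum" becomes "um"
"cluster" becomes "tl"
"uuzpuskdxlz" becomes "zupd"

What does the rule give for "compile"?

The rule is to sort the characters into reverse alphabetical order, then keep one character in every 3, starting at position 2 (positions 2nd, 5th, 8th, ...).
"compile" → "pomliec" → "oi".
(Check on "cluster": → "utsrlec" → "tl" ✓)

oi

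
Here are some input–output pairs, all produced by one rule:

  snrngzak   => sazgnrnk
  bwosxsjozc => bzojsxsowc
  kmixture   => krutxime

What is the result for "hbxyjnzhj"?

hhznjyxbj

Rule — reverse the string, then swap the first and last characters.
Working it through for "hbxyjnzhj": intermediate "jhznjyxbh", final "hhznjyxbj".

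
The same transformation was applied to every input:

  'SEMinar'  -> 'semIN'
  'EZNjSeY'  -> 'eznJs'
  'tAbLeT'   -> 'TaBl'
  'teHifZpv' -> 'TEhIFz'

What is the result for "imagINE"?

IMAGi

The pattern: delete the last 2 characters, then flip the case of every letter.
On "imagINE": the first step gives "imagI", and the second then gives "IMAGi".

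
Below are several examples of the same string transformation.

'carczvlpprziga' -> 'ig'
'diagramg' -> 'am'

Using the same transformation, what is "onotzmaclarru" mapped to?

In each case the input is transformed by: move the last 3 characters to the front (rotate right by 3), then keep only the first 2 characters.
On "onotzmaclarru" that produces "rr".

rr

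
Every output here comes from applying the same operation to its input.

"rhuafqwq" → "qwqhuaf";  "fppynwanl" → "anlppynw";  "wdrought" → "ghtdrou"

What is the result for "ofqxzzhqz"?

Each output is the input with this applied: delete the first character, then move the last 3 characters to the front (rotate right by 3).
Working it through for "ofqxzzhqz": intermediate "fqxzzhqz", final "hqzfqxzz".

hqzfqxzz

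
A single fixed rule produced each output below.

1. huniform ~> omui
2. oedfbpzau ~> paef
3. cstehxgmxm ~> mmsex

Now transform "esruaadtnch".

Rule — keep every other character starting from the second (positions 2nd, 4th, 6th, ...), then move the last 2 characters to the front (rotate right by 2).
Starting from "esruaadtnch": after the first operation, "suatc"; after the second, "tcsua".

tcsua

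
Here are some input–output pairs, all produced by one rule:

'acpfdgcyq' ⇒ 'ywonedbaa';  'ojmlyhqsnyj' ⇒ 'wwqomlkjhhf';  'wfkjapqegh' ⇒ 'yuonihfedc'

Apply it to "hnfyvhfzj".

xwtlhffdd

The rule is to shift every letter 2 places backward in the alphabet (wrapping around), then sort the characters into reverse alphabetical order.
On "hnfyvhfzj": the first step gives "fldwtfdxh", and the second then gives "xwtlhffdd".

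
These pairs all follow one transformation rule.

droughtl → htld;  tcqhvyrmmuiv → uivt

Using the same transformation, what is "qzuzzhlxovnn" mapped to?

The pattern: move the last 3 characters to the front (rotate right by 3), then keep only the first 4 characters.
On "qzuzzhlxovnn" that produces "vnnq".

vnnq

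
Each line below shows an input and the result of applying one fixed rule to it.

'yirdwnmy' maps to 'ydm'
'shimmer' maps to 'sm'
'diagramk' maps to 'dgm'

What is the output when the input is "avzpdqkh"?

apk

What's happening: move the last character to the front, then keep one character in every 3, starting at position 2 (positions 2nd, 5th, 8th, ...).
"avzpdqkh" → "havzpdqk" → "apk".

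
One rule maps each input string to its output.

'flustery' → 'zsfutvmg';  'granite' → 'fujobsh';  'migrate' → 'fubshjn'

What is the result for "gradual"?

Each output is the input with this applied: shift every letter 1 place forward in the alphabet (wrapping around), then reverse the string.
Applying both steps to "gradual": "hsbevbm", then "mbvebsh".

mbvebsh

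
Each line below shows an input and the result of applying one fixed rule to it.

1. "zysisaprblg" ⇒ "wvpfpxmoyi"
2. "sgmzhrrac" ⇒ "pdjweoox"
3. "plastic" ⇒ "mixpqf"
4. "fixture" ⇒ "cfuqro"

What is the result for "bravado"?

yoxsxa

The pattern: shift every letter 3 places backward in the alphabet (wrapping around), then delete the last character.
Starting from "bravado": after the first operation, "yoxsxal"; after the second, "yoxsxa".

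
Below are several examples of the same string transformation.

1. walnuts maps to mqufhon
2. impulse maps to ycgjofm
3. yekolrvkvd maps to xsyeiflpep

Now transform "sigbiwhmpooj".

The rule is to move the last character to the front, then shift every letter 6 places backward in the alphabet (wrapping around).
For "sigbiwhmpooj", step one produces "jsigbiwhmpoo"; step two turns that into "dmcavcqbgjii".

dmcavcqbgjii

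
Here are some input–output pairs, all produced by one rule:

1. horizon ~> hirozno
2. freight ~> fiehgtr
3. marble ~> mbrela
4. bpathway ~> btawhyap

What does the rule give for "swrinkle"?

sirknelw

The transformation: swap each adjacent pair of characters (1↔2, 3↔4, ...), then move the first character to the end.
"swrinkle" → "wsirknel" → "sirknelw".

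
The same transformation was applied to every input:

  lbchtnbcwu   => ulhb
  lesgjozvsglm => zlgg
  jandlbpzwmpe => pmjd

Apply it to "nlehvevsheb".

Looking at the pairs, the operation is to keep one character in every 3, starting at position 1 (positions 1st, 4th, 7th, ...), then sort the characters into reverse alphabetical order.
Applying that to "nlehvevsheb" gives "vnhe".

vnhe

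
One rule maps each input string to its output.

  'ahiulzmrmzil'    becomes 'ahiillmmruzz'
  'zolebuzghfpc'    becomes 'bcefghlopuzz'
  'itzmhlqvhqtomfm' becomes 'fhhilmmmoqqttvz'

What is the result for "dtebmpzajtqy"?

abdejmpqttyz

Looking at the pairs, the operation is to sort the characters into alphabetical order.
"dtebmpzajtqy" → "abdejmpqttyz".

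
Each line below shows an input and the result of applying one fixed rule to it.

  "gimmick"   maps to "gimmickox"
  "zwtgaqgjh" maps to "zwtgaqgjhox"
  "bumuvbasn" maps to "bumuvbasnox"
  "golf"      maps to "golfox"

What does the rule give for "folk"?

folkox

Looking at the pairs, the operation is to append "ox".
"folk" → "folkox".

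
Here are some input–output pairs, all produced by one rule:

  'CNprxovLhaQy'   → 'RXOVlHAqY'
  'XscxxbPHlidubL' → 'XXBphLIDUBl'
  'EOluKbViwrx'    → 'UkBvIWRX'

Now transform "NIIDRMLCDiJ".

The rule is to flip the case of every letter, then delete the first 3 characters.
Working it through for "NIIDRMLCDiJ": intermediate "niidrmlcdIj", final "drmlcdIj".
(Check on "CNprxovLhaQy": → "cnPRXOVlHAqY" → "RXOVlHAqY" ✓)

drmlcdIj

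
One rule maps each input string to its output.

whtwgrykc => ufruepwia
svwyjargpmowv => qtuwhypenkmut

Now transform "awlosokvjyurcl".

Rule — shift every letter 2 places backward in the alphabet (wrapping around).
So "awlosokvjyurcl" becomes "yujmqmithwspaj".

yujmqmithwspaj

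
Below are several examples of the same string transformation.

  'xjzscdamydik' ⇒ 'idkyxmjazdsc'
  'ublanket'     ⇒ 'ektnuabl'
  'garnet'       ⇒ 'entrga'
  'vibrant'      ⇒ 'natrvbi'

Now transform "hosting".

What's happening: move the last 2 characters to the front (rotate right by 2), then take characters alternately from the front and the back (1st, last, 2nd, 2nd-last, ...).
Starting from "hosting": after the first operation, "nghosti"; after the second, "nigthso".

nigthso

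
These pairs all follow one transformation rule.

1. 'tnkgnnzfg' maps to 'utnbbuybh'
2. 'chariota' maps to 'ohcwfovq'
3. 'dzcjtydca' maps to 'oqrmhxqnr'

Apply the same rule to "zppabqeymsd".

rgamsepoddn

In each case the input is transformed by: shift every letter 12 places backward in the alphabet (wrapping around), then reverse the string.
On "zppabqeymsd": the first step gives "nddopesmagr", and the second then gives "rgamsepoddn".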